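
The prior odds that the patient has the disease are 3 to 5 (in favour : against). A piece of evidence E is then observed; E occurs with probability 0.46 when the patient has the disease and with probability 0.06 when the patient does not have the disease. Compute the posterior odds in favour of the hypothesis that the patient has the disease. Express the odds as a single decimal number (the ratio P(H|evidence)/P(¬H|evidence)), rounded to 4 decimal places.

Posterior odds ≈ 4.6000

Prior odds = 3/5 = 0.60000. In log-odds, ln(0.60000) = -0.51083.
Add log likelihood ratio: ln(7.6667) = 2.0369.
Posterior log-odds = 1.5261, so posterior odds = exp(1.5261) = 4.6000.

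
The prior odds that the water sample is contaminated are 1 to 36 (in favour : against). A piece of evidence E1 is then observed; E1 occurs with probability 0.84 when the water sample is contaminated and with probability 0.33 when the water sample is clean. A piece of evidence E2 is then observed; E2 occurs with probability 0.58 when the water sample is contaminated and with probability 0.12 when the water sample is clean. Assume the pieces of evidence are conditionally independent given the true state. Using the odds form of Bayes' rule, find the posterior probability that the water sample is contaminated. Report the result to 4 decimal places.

Prior odds = 1/36 = 0.027778.
Likelihood ratio for E1 = 0.84/0.33 = 2.5455.
Likelihood ratio for E2 = 0.58/0.12 = 4.8333.
Posterior odds = prior odds × LR₁ × LR₂ = 0.34175.
Posterior probability = odds/(1+odds) = 0.34175/1.3418 = 0.2547.

Posterior probability ≈ 0.2547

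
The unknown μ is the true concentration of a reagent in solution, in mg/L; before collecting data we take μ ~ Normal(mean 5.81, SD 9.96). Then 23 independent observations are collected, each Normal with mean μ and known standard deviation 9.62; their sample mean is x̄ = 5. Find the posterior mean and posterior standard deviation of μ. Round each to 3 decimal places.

Prior precision 1/τ₀² = 1/9.96² = 0.0100805; data precision n/σ² = 23/9.62² = 0.248529.
Posterior precision = 0.0100805 + 0.248529 = 0.258610, giving posterior SD = 1/√0.258610 = 1.966.
Posterior mean = (0.0100805·5.81 + 0.248529·5) / 0.258610 = 5.032.

Posterior mean ≈ 5.032; posterior SD ≈ 1.966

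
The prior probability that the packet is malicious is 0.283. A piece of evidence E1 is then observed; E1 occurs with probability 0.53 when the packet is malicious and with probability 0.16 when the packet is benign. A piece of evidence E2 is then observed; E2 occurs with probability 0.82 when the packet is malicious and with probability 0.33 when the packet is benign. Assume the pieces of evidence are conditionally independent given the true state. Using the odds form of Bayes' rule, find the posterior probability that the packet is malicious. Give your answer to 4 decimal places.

Prior odds = 0.283/(1−0.283) = 0.39470.
Likelihood ratio for E1 = 0.53/0.16 = 3.3125.
Likelihood ratio for E2 = 0.82/0.33 = 2.4848.
Posterior odds = prior odds × LR₁ × LR₂ = 3.2488.
Posterior probability = odds/(1+odds) = 3.2488/4.2488 = 0.7646.

Posterior probability ≈ 0.7646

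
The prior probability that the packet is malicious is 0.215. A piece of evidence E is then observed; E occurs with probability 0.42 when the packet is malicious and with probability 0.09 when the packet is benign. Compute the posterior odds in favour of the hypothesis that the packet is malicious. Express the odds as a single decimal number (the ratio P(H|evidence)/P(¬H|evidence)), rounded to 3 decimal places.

Prior odds = 0.215/(1−0.215) = 0.27389.
Likelihood ratio for E = 0.42/0.09 = 4.6667.
Posterior odds = prior odds × LR = 1.2781.

Posterior odds ≈ 1.278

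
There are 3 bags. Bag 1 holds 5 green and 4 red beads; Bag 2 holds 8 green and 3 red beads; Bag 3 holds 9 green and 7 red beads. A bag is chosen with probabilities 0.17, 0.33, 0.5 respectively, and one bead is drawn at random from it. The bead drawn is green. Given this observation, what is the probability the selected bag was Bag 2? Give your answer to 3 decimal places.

Tabulate prior·likelihood by source: [1] prior 0.17, lik 0.5556, product 0.09444; [2] prior 0.33, lik 0.7273, product 0.2400; [3] prior 0.5, lik 0.5625, product 0.2812.
Normalizing constant = 0.61569; the posterior for Bag 2 is its product over the sum, 0.2400/0.61569 = 0.390.

Posterior probability ≈ 0.390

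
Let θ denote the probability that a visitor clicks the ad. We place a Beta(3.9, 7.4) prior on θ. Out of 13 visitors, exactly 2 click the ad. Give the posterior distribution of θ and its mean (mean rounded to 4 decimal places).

The binomial likelihood is conjugate to the Beta prior: with 2 successes and 11 failures, the posterior is Beta(3.9+2, 7.4+11) = Beta(5.9, 18.4).
Posterior mean = α/(α+β) = 5.9/24.3 = 0.2428.

Posterior: Beta(5.9, 18.4); mean ≈ 0.2428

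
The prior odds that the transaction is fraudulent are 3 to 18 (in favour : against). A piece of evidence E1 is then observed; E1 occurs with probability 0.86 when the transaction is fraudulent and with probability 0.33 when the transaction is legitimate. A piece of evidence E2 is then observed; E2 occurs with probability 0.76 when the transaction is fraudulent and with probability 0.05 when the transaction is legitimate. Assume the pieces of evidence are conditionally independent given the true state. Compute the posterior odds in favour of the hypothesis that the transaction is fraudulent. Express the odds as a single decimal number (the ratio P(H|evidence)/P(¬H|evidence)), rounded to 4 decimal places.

Posterior odds ≈ 6.6020

Prior odds = 3/18 = 0.16667.
Likelihood ratio for E1 = 0.86/0.33 = 2.6061.
Likelihood ratio for E2 = 0.76/0.05 = 15.200.
Posterior odds = prior odds × LR₁ × LR₂ = 6.6020.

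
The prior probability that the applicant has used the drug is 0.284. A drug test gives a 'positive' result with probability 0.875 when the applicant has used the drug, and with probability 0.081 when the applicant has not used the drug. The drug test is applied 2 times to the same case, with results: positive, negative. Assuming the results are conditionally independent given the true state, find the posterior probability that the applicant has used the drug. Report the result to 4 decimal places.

Posterior P(H) ≈ 0.3682

Let H be the event that the applicant has used the drug; start with P(H) = 0.284. P('positive'|H) = 0.875, P('positive'|¬H) = 0.081.
Update on result 1 ('positive'): P(H) ← 0.875·0.2840 / (0.875·0.2840 + 0.081·0.7160) = 0.24850/0.30650 = 0.8108.
Update on result 2 ('negative'): P(H) ← 0.125·0.8108 / (0.125·0.8108 + 0.919·0.1892) = 0.10135/0.27524 = 0.3682.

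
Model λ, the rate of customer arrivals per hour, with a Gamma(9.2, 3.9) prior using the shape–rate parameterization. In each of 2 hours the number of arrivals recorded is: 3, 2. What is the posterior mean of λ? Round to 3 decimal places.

Posterior mean ≈ 2.407

The Poisson likelihood adds the total count to the shape and the number of exposure periods to the rate. Here ∑xᵢ = 5 and n = 2, so shape 9.2→14.2 and rate 3.9→5.9.
Posterior mean = shape/rate = 14.2/5.9 = 2.407.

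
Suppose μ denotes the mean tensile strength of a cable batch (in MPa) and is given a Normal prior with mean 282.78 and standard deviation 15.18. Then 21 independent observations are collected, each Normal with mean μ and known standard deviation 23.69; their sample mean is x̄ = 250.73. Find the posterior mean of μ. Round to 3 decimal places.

With known σ, the Normal prior is conjugate. Weight on the data is w = (n/σ²)/(n/σ² + 1/τ₀²) = 0.0374187/(0.0374187+0.00433967) = 0.89608.
Posterior mean = w·x̄ + (1−w)·μ₀ = 0.89608·250.73 + 0.10392·282.78 = 254.061.

Posterior mean ≈ 254.061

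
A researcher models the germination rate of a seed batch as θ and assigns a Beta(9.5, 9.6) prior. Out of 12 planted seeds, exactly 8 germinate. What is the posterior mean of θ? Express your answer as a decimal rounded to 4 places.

Observing 8 successes and 4 failures updates Beta(9.5, 9.6) by adding the success and failure counts to the two shape parameters: α = 9.5+8 = 17.5, β = 9.6+4 = 13.6.
E[θ | data] = 17.5/(17.5+13.6) = 0.5627.

Posterior mean ≈ 0.5627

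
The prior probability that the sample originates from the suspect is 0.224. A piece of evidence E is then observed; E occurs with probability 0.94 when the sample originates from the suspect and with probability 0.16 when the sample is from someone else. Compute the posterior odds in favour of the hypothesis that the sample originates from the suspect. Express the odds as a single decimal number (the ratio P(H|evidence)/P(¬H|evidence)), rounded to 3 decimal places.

Prior odds = 0.224/(1−0.224) = 0.28866.
Likelihood ratio for E = 0.94/0.16 = 5.8750.
Posterior odds = prior odds × LR = 1.6959.

Posterior odds ≈ 1.696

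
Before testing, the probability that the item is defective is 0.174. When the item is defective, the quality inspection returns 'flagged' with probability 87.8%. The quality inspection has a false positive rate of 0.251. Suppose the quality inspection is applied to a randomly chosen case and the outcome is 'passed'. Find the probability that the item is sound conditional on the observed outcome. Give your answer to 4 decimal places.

P(¬H | E) ≈ 0.9668

Let H be the event that the item is defective. P(H) = 0.174, so P(¬H) = 0.826. With E the 'passed' result, P(E|H) = 0.122 and P(E|¬H) = 0.749.
P(E) = 0.122·0.174 + 0.749·0.826 = 0.021228 + 0.61867 = 0.63990.
By Bayes' theorem, P(H|E) = 0.021228 / 0.63990 = 0.0332. Hence P(¬H|E) = 1 − 0.0332 = 0.9668.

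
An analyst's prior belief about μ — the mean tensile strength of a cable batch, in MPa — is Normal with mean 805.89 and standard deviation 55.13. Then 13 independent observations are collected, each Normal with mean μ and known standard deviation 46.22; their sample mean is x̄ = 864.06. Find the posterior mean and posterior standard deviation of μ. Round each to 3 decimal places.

Posterior mean ≈ 861.076; posterior SD ≈ 12.486

Prior precision 1/τ₀² = 1/55.13² = 0.00032902; data precision n/σ² = 13/46.22² = 0.00608532.
Posterior precision = 0.00032902 + 0.00608532 = 0.00641434, giving posterior SD = 1/√0.00641434 = 12.486.
Posterior mean = (0.00032902·805.89 + 0.00608532·864.06) / 0.00641434 = 861.076.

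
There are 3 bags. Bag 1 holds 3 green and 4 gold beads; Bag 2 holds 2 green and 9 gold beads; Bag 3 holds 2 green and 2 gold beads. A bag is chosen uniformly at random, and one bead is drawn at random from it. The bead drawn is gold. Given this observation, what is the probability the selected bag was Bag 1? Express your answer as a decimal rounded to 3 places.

Posterior probability ≈ 0.302

P(gold|Bag 1) = 0.5714; P(gold|Bag 2) = 0.8182; P(gold|Bag 3) = 0.5.
Prior × likelihood for each source: 0.333333·0.5714=0.1905, 0.333333·0.8182=0.2727, 0.333333·0.5=0.1667. Summing gives P(gold) = 0.62987.
P(Bag 1 | gold) = 0.1905 / 0.62987 = 0.302.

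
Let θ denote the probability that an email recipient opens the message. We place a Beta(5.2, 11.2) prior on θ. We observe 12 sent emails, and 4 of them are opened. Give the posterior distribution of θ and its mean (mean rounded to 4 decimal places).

Posterior: Beta(9.2, 19.2); mean ≈ 0.3239

Observing 4 successes and 8 failures updates Beta(5.2, 11.2) by adding the success and failure counts to the two shape parameters: α = 5.2+4 = 9.2, β = 11.2+8 = 19.2.
Posterior mean = α/(α+β) = 9.2/28.4 = 0.3239.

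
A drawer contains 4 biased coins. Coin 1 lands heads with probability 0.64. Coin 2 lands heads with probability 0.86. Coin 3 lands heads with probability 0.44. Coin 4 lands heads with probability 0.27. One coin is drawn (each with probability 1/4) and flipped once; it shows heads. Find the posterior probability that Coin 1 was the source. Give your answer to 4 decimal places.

Tabulate prior·likelihood by source: [1] prior 0.25, lik 0.64, product 0.1600; [2] prior 0.25, lik 0.86, product 0.2150; [3] prior 0.25, lik 0.44, product 0.1100; [4] prior 0.25, lik 0.27, product 0.06750.
Normalizing constant = 0.55250; the posterior for Coin 1 is its product over the sum, 0.1600/0.55250 = 0.2896.

Posterior probability ≈ 0.2896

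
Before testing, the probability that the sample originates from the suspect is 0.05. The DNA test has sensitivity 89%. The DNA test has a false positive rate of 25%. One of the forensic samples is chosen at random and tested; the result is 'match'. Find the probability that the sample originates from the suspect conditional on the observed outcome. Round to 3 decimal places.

P(H | E) ≈ 0.158

Let H be the event that the sample originates from the suspect. P(H) = 0.05, so P(¬H) = 0.95. With E the 'match' result, P(E|H) = 0.89 and P(E|¬H) = 0.25.
P(E) = 0.89·0.05 + 0.25·0.95 = 0.044500 + 0.23750 = 0.28200.
By Bayes' theorem, P(H|E) = 0.044500 / 0.28200 = 0.158.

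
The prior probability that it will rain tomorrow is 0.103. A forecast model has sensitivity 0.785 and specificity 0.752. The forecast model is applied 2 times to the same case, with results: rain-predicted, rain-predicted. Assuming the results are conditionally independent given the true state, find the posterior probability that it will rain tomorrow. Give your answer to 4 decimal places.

Posterior P(H) ≈ 0.5350

Let H be the event that it will rain tomorrow; start with P(H) = 0.103. P('rain-predicted'|H) = 0.785, P('rain-predicted'|¬H) = 0.248.
Update on result 1 ('rain-predicted'): P(H) ← 0.785·0.1030 / (0.785·0.1030 + 0.248·0.8970) = 0.080855/0.30331 = 0.2666.
Update on result 2 ('rain-predicted'): P(H) ← 0.785·0.2666 / (0.785·0.2666 + 0.248·0.7334) = 0.20926/0.39115 = 0.5350.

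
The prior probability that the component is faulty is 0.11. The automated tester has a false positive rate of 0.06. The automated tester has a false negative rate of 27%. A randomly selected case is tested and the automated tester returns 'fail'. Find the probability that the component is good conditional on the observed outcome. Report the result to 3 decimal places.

P(¬H | E) ≈ 0.399

Let H be the event that the component is faulty. P(H) = 0.11, so P(¬H) = 0.89. With E the 'fail' result, P(E|H) = 0.73 and P(E|¬H) = 0.06.
P(E) = 0.73·0.11 + 0.06·0.89 = 0.080300 + 0.053400 = 0.13370.
By Bayes' theorem, P(H|E) = 0.080300 / 0.13370 = 0.601. Hence P(¬H|E) = 1 − 0.601 = 0.399.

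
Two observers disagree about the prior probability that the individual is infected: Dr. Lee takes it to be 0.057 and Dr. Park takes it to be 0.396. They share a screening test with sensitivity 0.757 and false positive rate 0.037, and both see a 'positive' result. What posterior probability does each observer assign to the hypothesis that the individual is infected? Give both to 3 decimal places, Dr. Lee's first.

Dr. Lee: 0.553; Dr. Park: 0.931

The likelihood ratio for a 'positive' result is 0.757/0.037 = 20.459.
Dr. Lee: prior odds 0.057/0.943 = 0.060445; posterior odds 1.2367; posterior probability 0.553.
Dr. Park: prior odds 0.396/0.604 = 0.65563; posterior odds 13.414; posterior probability 0.931.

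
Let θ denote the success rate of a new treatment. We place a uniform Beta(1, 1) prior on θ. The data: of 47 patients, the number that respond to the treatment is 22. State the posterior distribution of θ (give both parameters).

Posterior: Beta(23, 26)

Observing 22 successes and 25 failures updates Beta(1, 1) by adding the success and failure counts to the two shape parameters: α = 1+22 = 23, β = 1+25 = 26.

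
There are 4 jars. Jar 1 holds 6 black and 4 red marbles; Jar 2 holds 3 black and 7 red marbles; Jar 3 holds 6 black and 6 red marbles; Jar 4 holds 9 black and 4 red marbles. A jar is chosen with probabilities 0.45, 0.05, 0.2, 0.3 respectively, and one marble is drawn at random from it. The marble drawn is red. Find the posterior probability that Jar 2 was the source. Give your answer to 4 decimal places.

P(red|Jar 1) = 0.4; P(red|Jar 2) = 0.7; P(red|Jar 3) = 0.5; P(red|Jar 4) = 0.3077.
Prior × likelihood for each source: 0.45·0.4=0.1800, 0.05·0.7=0.03500, 0.2·0.5=0.1000, 0.3·0.3077=0.09231. Summing gives P(red) = 0.40731.
P(Jar 2 | red) = 0.03500 / 0.40731 = 0.0859.

Posterior probability ≈ 0.0859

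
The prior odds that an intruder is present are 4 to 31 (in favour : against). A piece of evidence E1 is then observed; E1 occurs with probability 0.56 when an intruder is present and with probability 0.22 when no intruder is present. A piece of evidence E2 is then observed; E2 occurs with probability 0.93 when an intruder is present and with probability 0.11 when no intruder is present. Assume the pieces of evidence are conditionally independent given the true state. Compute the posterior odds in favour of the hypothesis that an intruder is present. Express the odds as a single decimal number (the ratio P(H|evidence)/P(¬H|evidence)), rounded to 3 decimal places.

Prior odds = 4/31 = 0.12903. In log-odds, ln(0.12903) = -2.0477.
Add log likelihood ratios: ln(2.5455) + ln(8.4545) = 3.0690.
Posterior log-odds = 1.0213, so posterior odds = exp(1.0213) = 2.7769.

Posterior odds ≈ 2.777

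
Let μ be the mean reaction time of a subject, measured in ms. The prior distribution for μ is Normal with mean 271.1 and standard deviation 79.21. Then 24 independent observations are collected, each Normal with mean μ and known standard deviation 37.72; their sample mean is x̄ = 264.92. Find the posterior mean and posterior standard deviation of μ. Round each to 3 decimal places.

Prior precision 1/τ₀² = 1/79.21² = 0.00015938; data precision n/σ² = 24/37.72² = 0.0168682.
Posterior precision = 0.00015938 + 0.0168682 = 0.0170275, giving posterior SD = 1/√0.0170275 = 7.663.
Posterior mean = (0.00015938·271.1 + 0.0168682·264.92) / 0.0170275 = 264.978.

Posterior mean ≈ 264.978; posterior SD ≈ 7.663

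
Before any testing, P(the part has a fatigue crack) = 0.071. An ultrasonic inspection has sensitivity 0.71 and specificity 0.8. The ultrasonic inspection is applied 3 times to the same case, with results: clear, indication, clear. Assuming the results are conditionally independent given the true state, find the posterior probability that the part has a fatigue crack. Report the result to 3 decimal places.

Posterior P(H) ≈ 0.034

With H the event that the part has a fatigue crack, the joint likelihood of the observed sequence is P(data|H) = 0.29·0.71·0.29 = 0.059711 and P(data|¬H) = 0.8·0.2·0.8 = 0.12800.
Bayes: P(H|data) = 0.071·0.059711 / (0.071·0.059711 + 0.929·0.12800) = 0.0042395/0.12315 = 0.0344.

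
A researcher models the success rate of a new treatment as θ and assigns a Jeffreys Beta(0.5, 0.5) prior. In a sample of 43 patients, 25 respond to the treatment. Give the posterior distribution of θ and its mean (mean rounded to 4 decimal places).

Posterior: Beta(25.5, 18.5); mean ≈ 0.5795

The binomial likelihood is conjugate to the Beta prior: with 25 successes and 18 failures, the posterior is Beta(0.5+25, 0.5+18) = Beta(25.5, 18.5).
E[θ | data] = 25.5/(25.5+18.5) = 0.5795.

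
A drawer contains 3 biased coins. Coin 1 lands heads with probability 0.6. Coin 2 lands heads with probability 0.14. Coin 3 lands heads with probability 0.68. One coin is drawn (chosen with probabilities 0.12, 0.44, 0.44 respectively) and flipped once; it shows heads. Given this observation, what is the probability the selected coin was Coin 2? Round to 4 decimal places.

Posterior probability ≈ 0.1423

Tabulate prior·likelihood by source: [1] prior 0.12, lik 0.6, product 0.07200; [2] prior 0.44, lik 0.14, product 0.06160; [3] prior 0.44, lik 0.68, product 0.2992.
Normalizing constant = 0.43280; the posterior for Coin 2 is its product over the sum, 0.06160/0.43280 = 0.1423.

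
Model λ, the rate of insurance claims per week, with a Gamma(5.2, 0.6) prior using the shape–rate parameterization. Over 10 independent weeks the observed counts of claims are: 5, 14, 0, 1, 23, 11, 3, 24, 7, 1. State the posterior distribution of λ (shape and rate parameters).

The Poisson likelihood adds the total count to the shape and the number of exposure periods to the rate. Here ∑xᵢ = 89 and n = 10, so shape 5.2→94.2 and rate 0.6→10.6.

Posterior: Gamma(shape=94.2, rate=10.6)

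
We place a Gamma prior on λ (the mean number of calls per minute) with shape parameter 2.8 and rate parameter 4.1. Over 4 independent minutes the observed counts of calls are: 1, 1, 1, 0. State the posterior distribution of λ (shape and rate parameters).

The Poisson likelihood adds the total count to the shape and the number of exposure periods to the rate. Here ∑xᵢ = 3 and n = 4, so shape 2.8→5.8 and rate 4.1→8.1.

Posterior: Gamma(shape=5.8, rate=8.1)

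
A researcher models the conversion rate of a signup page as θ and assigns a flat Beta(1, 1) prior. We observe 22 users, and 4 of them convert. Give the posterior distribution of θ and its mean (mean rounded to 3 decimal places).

Observing 4 successes and 18 failures updates Beta(1, 1) by adding the success and failure counts to the two shape parameters: α = 1+4 = 5, β = 1+18 = 19.
E[θ | data] = 5/(5+19) = 0.208.

Posterior: Beta(5, 19); mean ≈ 0.208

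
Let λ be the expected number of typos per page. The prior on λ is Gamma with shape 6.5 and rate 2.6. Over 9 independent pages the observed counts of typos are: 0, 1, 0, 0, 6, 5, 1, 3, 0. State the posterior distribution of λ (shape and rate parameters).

Total count ∑xᵢ = 16 over n = 9 pages.
Gamma is conjugate to the Poisson likelihood: posterior is Gamma(shape = 6.5+16 = 22.5, rate = 2.6+9 = 11.6).

Posterior: Gamma(shape=22.5, rate=11.6)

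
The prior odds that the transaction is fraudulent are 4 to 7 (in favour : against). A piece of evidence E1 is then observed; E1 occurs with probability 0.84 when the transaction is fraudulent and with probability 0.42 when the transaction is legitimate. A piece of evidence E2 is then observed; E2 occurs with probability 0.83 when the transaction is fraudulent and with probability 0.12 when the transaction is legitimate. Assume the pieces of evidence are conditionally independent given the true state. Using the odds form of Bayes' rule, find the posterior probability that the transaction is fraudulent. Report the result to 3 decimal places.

Posterior probability ≈ 0.888

Prior odds = 4/7 = 0.57143.
Likelihood ratio for E1 = 0.84/0.42 = 2.0000.
Likelihood ratio for E2 = 0.83/0.12 = 6.9167.
Posterior odds = prior odds × LR₁ × LR₂ = 7.9048.
Posterior probability = odds/(1+odds) = 7.9048/8.9048 = 0.888.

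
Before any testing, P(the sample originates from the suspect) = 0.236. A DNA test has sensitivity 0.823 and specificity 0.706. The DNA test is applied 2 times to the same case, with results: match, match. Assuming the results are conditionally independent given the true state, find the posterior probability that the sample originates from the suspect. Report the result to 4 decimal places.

With H the event that the sample originates from the suspect, the joint likelihood of the observed sequence is P(data|H) = 0.823·0.823 = 0.67733 and P(data|¬H) = 0.294·0.294 = 0.086436.
Bayes: P(H|data) = 0.236·0.67733 / (0.236·0.67733 + 0.764·0.086436) = 0.15985/0.22589 = 0.7077.

Posterior P(H) ≈ 0.7077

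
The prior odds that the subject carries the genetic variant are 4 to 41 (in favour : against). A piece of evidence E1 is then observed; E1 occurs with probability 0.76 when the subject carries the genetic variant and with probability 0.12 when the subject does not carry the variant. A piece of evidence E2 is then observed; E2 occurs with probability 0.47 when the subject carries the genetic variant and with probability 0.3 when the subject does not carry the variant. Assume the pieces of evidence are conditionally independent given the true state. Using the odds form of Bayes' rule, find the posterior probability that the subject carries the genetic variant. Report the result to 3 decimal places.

Prior odds = 4/41 = 0.097561. In log-odds, ln(0.097561) = -2.3273.
Add log likelihood ratios: ln(6.3333) + ln(1.5667) = 2.2948.
Posterior log-odds = -0.032501, so posterior odds = exp(-0.032501) = 0.96802. Converting, P(H|E) = 0.96802/1.9680 = 0.492.

Posterior probability ≈ 0.492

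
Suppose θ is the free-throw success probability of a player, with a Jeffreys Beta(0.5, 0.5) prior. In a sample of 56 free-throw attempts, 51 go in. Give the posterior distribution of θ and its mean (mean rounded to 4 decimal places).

Posterior: Beta(51.5, 5.5); mean ≈ 0.9035

The binomial likelihood is conjugate to the Beta prior: with 51 successes and 5 failures, the posterior is Beta(0.5+51, 0.5+5) = Beta(51.5, 5.5).
Posterior mean = α/(α+β) = 51.5/57 = 0.9035.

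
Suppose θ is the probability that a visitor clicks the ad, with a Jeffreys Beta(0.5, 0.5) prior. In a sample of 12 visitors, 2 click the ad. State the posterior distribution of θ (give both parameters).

Observing 2 successes and 10 failures updates Beta(0.5, 0.5) by adding the success and failure counts to the two shape parameters: α = 0.5+2 = 2.5, β = 0.5+10 = 10.5.

Posterior: Beta(2.5, 10.5)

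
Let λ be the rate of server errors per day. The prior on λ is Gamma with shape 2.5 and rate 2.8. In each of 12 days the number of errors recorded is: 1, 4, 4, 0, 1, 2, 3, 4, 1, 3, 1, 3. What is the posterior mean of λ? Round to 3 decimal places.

Posterior mean ≈ 1.993

Total count ∑xᵢ = 27 over n = 12 days.
Gamma is conjugate to the Poisson likelihood: posterior is Gamma(shape = 2.5+27 = 29.5, rate = 2.8+12 = 14.8).
E[λ | data] = 29.5/14.8 = 1.993.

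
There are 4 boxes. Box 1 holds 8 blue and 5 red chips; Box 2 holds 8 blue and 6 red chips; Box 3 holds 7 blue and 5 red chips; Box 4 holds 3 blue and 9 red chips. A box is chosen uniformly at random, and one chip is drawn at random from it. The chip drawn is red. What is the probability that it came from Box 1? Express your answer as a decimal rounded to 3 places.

Posterior probability ≈ 0.194

Tabulate prior·likelihood by source: [1] prior 0.25, lik 0.3846, product 0.09615; [2] prior 0.25, lik 0.4286, product 0.1071; [3] prior 0.25, lik 0.4167, product 0.1042; [4] prior 0.25, lik 0.75, product 0.1875.
Normalizing constant = 0.49496; the posterior for Box 1 is its product over the sum, 0.09615/0.49496 = 0.194.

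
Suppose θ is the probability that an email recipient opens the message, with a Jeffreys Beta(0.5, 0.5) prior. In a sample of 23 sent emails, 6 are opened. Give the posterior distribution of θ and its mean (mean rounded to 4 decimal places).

Posterior: Beta(6.5, 17.5); mean ≈ 0.2708

Observing 6 successes and 17 failures updates Beta(0.5, 0.5) by adding the success and failure counts to the two shape parameters: α = 0.5+6 = 6.5, β = 0.5+17 = 17.5.
E[θ | data] = 6.5/(6.5+17.5) = 0.2708.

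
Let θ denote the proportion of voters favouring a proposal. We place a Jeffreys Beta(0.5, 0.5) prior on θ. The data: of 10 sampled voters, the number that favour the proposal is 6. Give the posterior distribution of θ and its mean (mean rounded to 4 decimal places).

Posterior: Beta(6.5, 4.5); mean ≈ 0.5909

The binomial likelihood is conjugate to the Beta prior: with 6 successes and 4 failures, the posterior is Beta(0.5+6, 0.5+4) = Beta(6.5, 4.5).
Posterior mean = α/(α+β) = 6.5/11 = 0.5909.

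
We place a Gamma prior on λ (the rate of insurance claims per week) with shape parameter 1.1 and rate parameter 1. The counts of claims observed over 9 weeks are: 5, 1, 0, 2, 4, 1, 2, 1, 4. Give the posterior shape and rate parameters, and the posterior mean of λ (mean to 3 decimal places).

Total count ∑xᵢ = 20 over n = 9 weeks.
Gamma is conjugate to the Poisson likelihood: posterior is Gamma(shape = 1.1+20 = 21.1, rate = 1+9 = 10).
E[λ | data] = 21.1/10 = 2.110.

Posterior: Gamma(shape=21.1, rate=10); mean ≈ 2.110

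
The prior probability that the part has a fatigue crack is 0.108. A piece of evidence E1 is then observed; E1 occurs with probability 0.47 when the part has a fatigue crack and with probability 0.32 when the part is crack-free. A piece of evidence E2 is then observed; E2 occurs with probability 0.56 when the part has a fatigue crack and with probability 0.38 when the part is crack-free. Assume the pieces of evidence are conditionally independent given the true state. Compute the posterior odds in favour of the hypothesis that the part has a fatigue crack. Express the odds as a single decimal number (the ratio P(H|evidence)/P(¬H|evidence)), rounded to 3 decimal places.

Prior odds = 0.108/(1−0.108) = 0.12108. In log-odds, ln(0.12108) = -2.1113.
Add log likelihood ratios: ln(1.4687) + ln(1.4737) = 0.77218.
Posterior log-odds = -1.3392, so posterior odds = exp(-1.3392) = 0.26207.

Posterior odds ≈ 0.262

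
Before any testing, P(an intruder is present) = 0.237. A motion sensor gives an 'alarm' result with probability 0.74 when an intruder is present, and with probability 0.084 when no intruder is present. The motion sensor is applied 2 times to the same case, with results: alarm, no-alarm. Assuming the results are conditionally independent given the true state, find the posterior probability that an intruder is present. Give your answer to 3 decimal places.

With H the event that an intruder is present, the joint likelihood of the observed sequence is P(data|H) = 0.74·0.26 = 0.19240 and P(data|¬H) = 0.084·0.916 = 0.076944.
Bayes: P(H|data) = 0.237·0.19240 / (0.237·0.19240 + 0.763·0.076944) = 0.045599/0.10431 = 0.4372.

Posterior P(H) ≈ 0.437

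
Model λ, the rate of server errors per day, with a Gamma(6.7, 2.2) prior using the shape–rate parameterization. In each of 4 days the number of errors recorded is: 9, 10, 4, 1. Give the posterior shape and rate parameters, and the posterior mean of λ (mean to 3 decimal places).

Total count ∑xᵢ = 24 over n = 4 days.
Gamma is conjugate to the Poisson likelihood: posterior is Gamma(shape = 6.7+24 = 30.7, rate = 2.2+4 = 6.2).
E[λ | data] = 30.7/6.2 = 4.952.

Posterior: Gamma(shape=30.7, rate=6.2); mean ≈ 4.952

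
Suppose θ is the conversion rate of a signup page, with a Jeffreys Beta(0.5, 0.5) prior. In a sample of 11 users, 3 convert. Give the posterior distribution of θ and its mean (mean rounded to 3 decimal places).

Observing 3 successes and 8 failures updates Beta(0.5, 0.5) by adding the success and failure counts to the two shape parameters: α = 0.5+3 = 3.5, β = 0.5+8 = 8.5.
E[θ | data] = 3.5/(3.5+8.5) = 0.292.

Posterior: Beta(3.5, 8.5); mean ≈ 0.292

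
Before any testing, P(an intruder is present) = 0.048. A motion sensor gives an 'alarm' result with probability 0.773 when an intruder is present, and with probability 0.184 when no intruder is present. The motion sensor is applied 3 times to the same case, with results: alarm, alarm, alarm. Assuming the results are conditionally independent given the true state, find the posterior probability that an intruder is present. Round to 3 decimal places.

Posterior P(H) ≈ 0.789

Let H be the event that an intruder is present; start with P(H) = 0.048. P('alarm'|H) = 0.773, P('alarm'|¬H) = 0.184.
Update on result 1 ('alarm'): P(H) ← 0.773·0.0480 / (0.773·0.0480 + 0.184·0.9520) = 0.037104/0.21227 = 0.1748.
Update on result 2 ('alarm'): P(H) ← 0.773·0.1748 / (0.773·0.1748 + 0.184·0.8252) = 0.13512/0.28695 = 0.4709.
Update on result 3 ('alarm'): P(H) ← 0.773·0.4709 / (0.773·0.4709 + 0.184·0.5291) = 0.36398/0.46134 = 0.7890.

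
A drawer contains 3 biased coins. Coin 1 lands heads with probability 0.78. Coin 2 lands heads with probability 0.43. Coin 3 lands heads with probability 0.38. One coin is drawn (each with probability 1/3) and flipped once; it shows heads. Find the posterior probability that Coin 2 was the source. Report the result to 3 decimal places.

Posterior probability ≈ 0.270

P(heads|C1) = 0.78; P(heads|C2) = 0.43; P(heads|C3) = 0.38.
Prior × likelihood for each source: 0.333333·0.78=0.2600, 0.333333·0.43=0.1433, 0.333333·0.38=0.1267. Summing gives P(heads) = 0.53000.
P(Coin 2 | heads) = 0.1433 / 0.53000 = 0.270.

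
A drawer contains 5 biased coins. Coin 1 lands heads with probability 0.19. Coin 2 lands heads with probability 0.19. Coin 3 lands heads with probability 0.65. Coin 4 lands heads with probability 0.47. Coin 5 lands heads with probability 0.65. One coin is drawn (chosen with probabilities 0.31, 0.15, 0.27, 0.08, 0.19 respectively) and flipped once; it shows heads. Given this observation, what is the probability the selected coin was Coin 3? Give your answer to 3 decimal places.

P(heads|C1) = 0.19; P(heads|C2) = 0.19; P(heads|C3) = 0.65; P(heads|C4) = 0.47; P(heads|C5) = 0.65.
Prior × likelihood for each source: 0.31·0.19=0.05890, 0.15·0.19=0.02850, 0.27·0.65=0.1755, 0.08·0.47=0.03760, 0.19·0.65=0.1235. Summing gives P(heads) = 0.42400.
P(Coin 3 | heads) = 0.1755 / 0.42400 = 0.414.

Posterior probability ≈ 0.414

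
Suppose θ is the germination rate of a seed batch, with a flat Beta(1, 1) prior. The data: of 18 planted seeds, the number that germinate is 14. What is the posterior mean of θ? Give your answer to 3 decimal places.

The binomial likelihood is conjugate to the Beta prior: with 14 successes and 4 failures, the posterior is Beta(1+14, 1+4) = Beta(15, 5).
Posterior mean = α/(α+β) = 15/20 = 0.750.

Posterior mean ≈ 0.750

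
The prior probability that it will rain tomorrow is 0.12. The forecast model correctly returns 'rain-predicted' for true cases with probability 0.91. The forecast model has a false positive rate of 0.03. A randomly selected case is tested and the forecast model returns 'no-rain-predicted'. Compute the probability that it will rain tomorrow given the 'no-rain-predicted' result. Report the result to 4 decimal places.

P(H | E) ≈ 0.0125

Let H be the event that it will rain tomorrow. P(H) = 0.12, so P(¬H) = 0.88. With E the 'no-rain-predicted' result, P(E|H) = 0.09 and P(E|¬H) = 0.97.
P(E) = 0.09·0.12 + 0.97·0.88 = 0.010800 + 0.85360 = 0.86440.
By Bayes' theorem, P(H|E) = 0.010800 / 0.86440 = 0.0125.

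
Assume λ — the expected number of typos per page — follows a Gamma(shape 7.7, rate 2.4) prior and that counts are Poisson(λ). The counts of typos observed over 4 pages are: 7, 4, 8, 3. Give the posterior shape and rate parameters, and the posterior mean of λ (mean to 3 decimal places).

Total count ∑xᵢ = 22 over n = 4 pages.
Gamma is conjugate to the Poisson likelihood: posterior is Gamma(shape = 7.7+22 = 29.7, rate = 2.4+4 = 6.4).
Posterior mean = shape/rate = 29.7/6.4 = 4.641.

Posterior: Gamma(shape=29.7, rate=6.4); mean ≈ 4.641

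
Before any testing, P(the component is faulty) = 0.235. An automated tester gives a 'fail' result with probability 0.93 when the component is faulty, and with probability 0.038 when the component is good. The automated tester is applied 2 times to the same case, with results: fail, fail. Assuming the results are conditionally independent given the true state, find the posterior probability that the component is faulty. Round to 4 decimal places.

Let H be the event that the component is faulty; start with P(H) = 0.235. P('fail'|H) = 0.93, P('fail'|¬H) = 0.038.
Update on result 1 ('fail'): P(H) ← 0.93·0.2350 / (0.93·0.2350 + 0.038·0.7650) = 0.21855/0.24762 = 0.8826.
Update on result 2 ('fail'): P(H) ← 0.93·0.8826 / (0.93·0.8826 + 0.038·0.1174) = 0.82082/0.82528 = 0.9946.

Posterior P(H) ≈ 0.9946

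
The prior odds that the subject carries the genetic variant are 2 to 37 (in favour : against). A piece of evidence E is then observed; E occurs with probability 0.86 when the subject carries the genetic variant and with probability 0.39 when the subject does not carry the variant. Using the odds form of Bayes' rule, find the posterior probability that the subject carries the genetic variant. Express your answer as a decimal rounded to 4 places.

Posterior probability ≈ 0.1065

Prior odds = 2/37 = 0.054054.
Likelihood ratio for E = 0.86/0.39 = 2.2051.
Posterior odds = prior odds × LR = 0.11920.
Posterior probability = odds/(1+odds) = 0.11920/1.1192 = 0.1065.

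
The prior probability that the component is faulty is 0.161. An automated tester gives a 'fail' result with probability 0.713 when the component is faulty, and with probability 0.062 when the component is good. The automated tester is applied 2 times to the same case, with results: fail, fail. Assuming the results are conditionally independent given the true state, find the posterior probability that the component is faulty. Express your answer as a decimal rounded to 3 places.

Posterior P(H) ≈ 0.962

With H the event that the component is faulty, the joint likelihood of the observed sequence is P(data|H) = 0.713·0.713 = 0.50837 and P(data|¬H) = 0.062·0.062 = 0.0038440.
Bayes: P(H|data) = 0.161·0.50837 / (0.161·0.50837 + 0.839·0.0038440) = 0.081847/0.085073 = 0.9621.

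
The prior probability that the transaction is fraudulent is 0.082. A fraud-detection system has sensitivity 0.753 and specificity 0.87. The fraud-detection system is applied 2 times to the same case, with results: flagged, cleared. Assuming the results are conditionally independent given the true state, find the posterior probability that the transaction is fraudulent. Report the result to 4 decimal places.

Let H be the event that the transaction is fraudulent; start with P(H) = 0.082. P('flagged'|H) = 0.753, P('flagged'|¬H) = 0.13.
Update on result 1 ('flagged'): P(H) ← 0.753·0.0820 / (0.753·0.0820 + 0.13·0.9180) = 0.061746/0.18109 = 0.3410.
Update on result 2 ('cleared'): P(H) ← 0.247·0.3410 / (0.247·0.3410 + 0.87·0.6590) = 0.084221/0.65757 = 0.1281.

Posterior P(H) ≈ 0.1281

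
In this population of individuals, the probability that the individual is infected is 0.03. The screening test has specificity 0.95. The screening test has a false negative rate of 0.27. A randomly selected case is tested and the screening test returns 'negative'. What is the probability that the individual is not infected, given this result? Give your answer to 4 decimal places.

Let H be the event that the individual is infected. P(H) = 0.03, so P(¬H) = 0.97. With E the 'negative' result, P(E|H) = 0.27 and P(E|¬H) = 0.95.
P(E) = 0.27·0.03 + 0.95·0.97 = 0.0081000 + 0.92150 = 0.92960.
By Bayes' theorem, P(H|E) = 0.0081000 / 0.92960 = 0.0087. Hence P(¬H|E) = 1 − 0.0087 = 0.9913.

P(¬H | E) ≈ 0.9913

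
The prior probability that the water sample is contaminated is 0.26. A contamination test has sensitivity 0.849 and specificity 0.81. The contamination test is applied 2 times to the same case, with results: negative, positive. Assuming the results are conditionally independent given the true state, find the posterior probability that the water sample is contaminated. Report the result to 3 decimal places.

Posterior P(H) ≈ 0.226

With H the event that the water sample is contaminated, the joint likelihood of the observed sequence is P(data|H) = 0.151·0.849 = 0.12820 and P(data|¬H) = 0.81·0.19 = 0.15390.
Bayes: P(H|data) = 0.26·0.12820 / (0.26·0.12820 + 0.74·0.15390) = 0.033332/0.14722 = 0.2264.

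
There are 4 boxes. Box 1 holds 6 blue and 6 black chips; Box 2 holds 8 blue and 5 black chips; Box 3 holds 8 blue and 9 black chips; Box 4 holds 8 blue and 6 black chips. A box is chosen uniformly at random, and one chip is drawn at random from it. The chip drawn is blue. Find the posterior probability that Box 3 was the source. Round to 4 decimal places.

Posterior probability ≈ 0.2181

Tabulate prior·likelihood by source: [1] prior 0.25, lik 0.5, product 0.1250; [2] prior 0.25, lik 0.6154, product 0.1538; [3] prior 0.25, lik 0.4706, product 0.1176; [4] prior 0.25, lik 0.5714, product 0.1429.
Normalizing constant = 0.53935; the posterior for Box 3 is its product over the sum, 0.1176/0.53935 = 0.2181.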